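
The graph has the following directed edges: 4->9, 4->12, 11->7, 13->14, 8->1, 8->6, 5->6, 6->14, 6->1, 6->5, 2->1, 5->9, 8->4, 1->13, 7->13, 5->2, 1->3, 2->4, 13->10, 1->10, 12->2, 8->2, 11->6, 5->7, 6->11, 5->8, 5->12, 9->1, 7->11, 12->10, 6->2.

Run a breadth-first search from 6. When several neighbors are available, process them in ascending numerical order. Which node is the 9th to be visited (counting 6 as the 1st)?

13

Visit 6; enqueue 1, 2, 5, 11, 14 → queue [1, 2, 5, 11, 14]
Visit 1; enqueue 3, 10, 13 → queue [2, 5, 11, 14, 3, 10, 13]
Visit 2; enqueue 4 → queue [5, 11, 14, 3, 10, 13, 4]
Visit 5; enqueue 7, 8, 9, 12 → queue [11, 14, 3, 10, 13, 4, 7, 8, 9, 12]
Visit 11 → queue [14, 3, 10, 13, 4, 7, 8, 9, 12]
Visit 14 → queue [3, 10, 13, 4, 7, 8, 9, 12]
Visit 3 → queue [10, 13, 4, 7, 8, 9, 12]
Visit 10 → queue [13, 4, 7, 8, 9, 12]
Visit 13 → queue [4, 7, 8, 9, 12]
Visit 4 → queue [7, 8, 9, 12]
Visit 7 → queue [8, 9, 12]
Visit 8 → queue [9, 12]
Visit 9 → queue [12]
Visit 12 → queue []

Visit order: 6, 1, 2, 5, 11, 14, 3, 10, 13, 4, 7, 8, 9, 12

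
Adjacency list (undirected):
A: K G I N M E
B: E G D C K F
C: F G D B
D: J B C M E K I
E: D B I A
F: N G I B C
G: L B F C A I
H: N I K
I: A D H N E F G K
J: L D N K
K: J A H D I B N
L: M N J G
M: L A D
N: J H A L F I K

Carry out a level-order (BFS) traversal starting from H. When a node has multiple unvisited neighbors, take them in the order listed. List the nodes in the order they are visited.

Visit H; enqueue N, I, K → queue [N, I, K]
Visit N; enqueue J, A, L, F → queue [I, K, J, A, L, F]
Visit I; enqueue D, E, G → queue [K, J, A, L, F, D, E, G]
Visit K; enqueue B → queue [J, A, L, F, D, E, G, B]
Visit J → queue [A, L, F, D, E, G, B]
Visit A; enqueue M → queue [L, F, D, E, G, B, M]
Visit L → queue [F, D, E, G, B, M]
Visit F; enqueue C → queue [D, E, G, B, M, C]
Visit D → queue [E, G, B, M, C]
Visit E → queue [G, B, M, C]
Visit G → queue [B, M, C]
Visit B → queue [M, C]
Visit M → queue [C]
Visit C → queue []

H -> N -> I -> K -> J -> A -> L -> F -> D -> E -> G -> B -> M -> C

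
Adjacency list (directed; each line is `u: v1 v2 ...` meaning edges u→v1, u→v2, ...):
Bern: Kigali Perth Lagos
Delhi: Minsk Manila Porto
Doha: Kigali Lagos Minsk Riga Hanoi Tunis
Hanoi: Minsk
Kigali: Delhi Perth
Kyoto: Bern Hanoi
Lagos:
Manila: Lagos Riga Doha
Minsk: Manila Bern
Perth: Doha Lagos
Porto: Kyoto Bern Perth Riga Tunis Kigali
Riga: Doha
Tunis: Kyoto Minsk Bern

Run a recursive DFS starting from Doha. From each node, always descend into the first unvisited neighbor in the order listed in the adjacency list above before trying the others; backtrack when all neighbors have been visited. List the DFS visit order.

Doha -> Kigali -> Delhi -> Minsk -> Manila -> Lagos -> Riga -> Bern -> Perth -> Porto -> Kyoto -> Hanoi -> Tunis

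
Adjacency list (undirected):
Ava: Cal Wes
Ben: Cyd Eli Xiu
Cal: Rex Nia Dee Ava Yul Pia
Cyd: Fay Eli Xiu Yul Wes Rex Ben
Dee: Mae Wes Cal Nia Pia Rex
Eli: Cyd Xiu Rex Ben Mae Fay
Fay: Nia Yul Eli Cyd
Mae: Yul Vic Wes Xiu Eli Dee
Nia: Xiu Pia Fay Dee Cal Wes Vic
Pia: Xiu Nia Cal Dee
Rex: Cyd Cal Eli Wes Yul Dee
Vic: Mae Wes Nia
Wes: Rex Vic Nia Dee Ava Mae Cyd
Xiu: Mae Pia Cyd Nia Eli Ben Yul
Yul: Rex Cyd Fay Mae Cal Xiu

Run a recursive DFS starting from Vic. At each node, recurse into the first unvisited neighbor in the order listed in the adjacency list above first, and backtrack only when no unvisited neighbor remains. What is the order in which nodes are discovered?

Vic, Mae, Yul, Rex, Cyd, Fay, Nia, Xiu, Pia, Cal, Dee, Wes, Ava, Eli, Ben

Visit Vic
Vic → Mae
Mae → Yul
Yul → Rex
Rex → Cyd
Cyd → Fay
Fay → Nia
Nia → Xiu
Xiu → Pia
Pia → Cal
Cal → Dee
Dee → Wes
Wes → Ava
Xiu → Eli
Eli → Ben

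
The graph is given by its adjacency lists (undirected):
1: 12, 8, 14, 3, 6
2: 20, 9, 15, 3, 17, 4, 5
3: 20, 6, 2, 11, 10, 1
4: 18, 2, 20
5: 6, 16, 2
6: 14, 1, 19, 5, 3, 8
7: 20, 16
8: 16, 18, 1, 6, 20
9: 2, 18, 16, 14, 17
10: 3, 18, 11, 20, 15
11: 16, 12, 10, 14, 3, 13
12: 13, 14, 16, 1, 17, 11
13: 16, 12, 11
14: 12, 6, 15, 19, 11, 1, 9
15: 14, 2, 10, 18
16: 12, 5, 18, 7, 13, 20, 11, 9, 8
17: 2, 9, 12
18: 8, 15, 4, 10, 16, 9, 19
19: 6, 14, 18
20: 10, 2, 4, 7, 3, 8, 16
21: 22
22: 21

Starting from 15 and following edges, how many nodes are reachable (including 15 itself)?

BFS from 15 visits: 15, 18, 14, 10, 2, 19, 16, 9, 8, 4, 12, 11, 6, 1, 20, 3, 17, 5, 13, 7
Reachable nodes: 20 of 22 total.

20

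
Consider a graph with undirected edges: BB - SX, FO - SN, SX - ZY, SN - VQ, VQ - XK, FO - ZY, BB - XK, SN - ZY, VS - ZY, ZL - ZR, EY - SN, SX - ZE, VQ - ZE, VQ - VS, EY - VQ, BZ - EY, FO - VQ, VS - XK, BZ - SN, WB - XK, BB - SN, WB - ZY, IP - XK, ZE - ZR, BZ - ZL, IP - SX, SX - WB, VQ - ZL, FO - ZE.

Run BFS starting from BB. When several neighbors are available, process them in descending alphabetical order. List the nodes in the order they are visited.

BB, XK, SX, SN, WB, VS, VQ, IP, ZY, ZE, FO, EY, BZ, ZL, ZR

Visit BB; enqueue XK, SX, SN → queue [XK, SX, SN]
Visit XK; enqueue WB, VS, VQ, IP → queue [SX, SN, WB, VS, VQ, IP]
Visit SX; enqueue ZY, ZE → queue [SN, WB, VS, VQ, IP, ZY, ZE]
Visit SN; enqueue FO, EY, BZ → queue [WB, VS, VQ, IP, ZY, ZE, FO, EY, BZ]
Visit WB → queue [VS, VQ, IP, ZY, ZE, FO, EY, BZ]
Visit VS → queue [VQ, IP, ZY, ZE, FO, EY, BZ]
Visit VQ; enqueue ZL → queue [IP, ZY, ZE, FO, EY, BZ, ZL]
Visit IP → queue [ZY, ZE, FO, EY, BZ, ZL]
Visit ZY → queue [ZE, FO, EY, BZ, ZL]
Visit ZE; enqueue ZR → queue [FO, EY, BZ, ZL, ZR]
Visit FO → queue [EY, BZ, ZL, ZR]
Visit EY → queue [BZ, ZL, ZR]
Visit BZ → queue [ZL, ZR]
Visit ZL → queue [ZR]
Visit ZR → queue []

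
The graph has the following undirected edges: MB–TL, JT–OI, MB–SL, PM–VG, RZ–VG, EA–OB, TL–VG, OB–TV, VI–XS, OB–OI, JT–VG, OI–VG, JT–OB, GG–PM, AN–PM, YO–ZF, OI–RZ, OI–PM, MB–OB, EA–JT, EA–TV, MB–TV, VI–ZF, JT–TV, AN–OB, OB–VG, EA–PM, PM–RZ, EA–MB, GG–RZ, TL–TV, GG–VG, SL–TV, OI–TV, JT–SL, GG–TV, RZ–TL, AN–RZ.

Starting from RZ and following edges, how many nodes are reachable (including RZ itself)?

13

BFS from RZ visits: RZ, VG, TL, PM, OI, GG, AN, OB, JT, TV, MB, EA, SL
Reachable nodes: 13 of 17 total.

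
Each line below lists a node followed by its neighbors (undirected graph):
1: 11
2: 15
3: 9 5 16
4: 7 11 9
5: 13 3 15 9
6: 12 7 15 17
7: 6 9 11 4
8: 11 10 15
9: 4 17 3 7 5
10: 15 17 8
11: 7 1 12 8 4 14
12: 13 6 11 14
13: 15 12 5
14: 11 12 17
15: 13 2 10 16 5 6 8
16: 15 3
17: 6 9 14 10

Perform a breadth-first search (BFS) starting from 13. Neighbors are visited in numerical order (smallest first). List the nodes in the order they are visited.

13 -> 5 -> 12 -> 15 -> 3 -> 9 -> 6 -> 11 -> 14 -> 2 -> 8 -> 10 -> 16 -> 4 -> 7 -> 17 -> 1

Visit 13; enqueue 5, 12, 15 → queue [5, 12, 15]
Visit 5; enqueue 3, 9 → queue [12, 15, 3, 9]
Visit 12; enqueue 6, 11, 14 → queue [15, 3, 9, 6, 11, 14]
Visit 15; enqueue 2, 8, 10, 16 → queue [3, 9, 6, 11, 14, 2, 8, 10, 16]
Visit 3 → queue [9, 6, 11, 14, 2, 8, 10, 16]
Visit 9; enqueue 4, 7, 17 → queue [6, 11, 14, 2, 8, 10, 16, 4, 7, 17]
Visit 6 → queue [11, 14, 2, 8, 10, 16, 4, 7, 17]
Visit 11; enqueue 1 → queue [14, 2, 8, 10, 16, 4, 7, 17, 1]
Visit 14 → queue [2, 8, 10, 16, 4, 7, 17, 1]
Visit 2 → queue [8, 10, 16, 4, 7, 17, 1]
Visit 8 → queue [10, 16, 4, 7, 17, 1]
Visit 10 → queue [16, 4, 7, 17, 1]
Visit 16 → queue [4, 7, 17, 1]
Visit 4 → queue [7, 17, 1]
Visit 7 → queue [17, 1]
Visit 17 → queue [1]
Visit 1 → queue []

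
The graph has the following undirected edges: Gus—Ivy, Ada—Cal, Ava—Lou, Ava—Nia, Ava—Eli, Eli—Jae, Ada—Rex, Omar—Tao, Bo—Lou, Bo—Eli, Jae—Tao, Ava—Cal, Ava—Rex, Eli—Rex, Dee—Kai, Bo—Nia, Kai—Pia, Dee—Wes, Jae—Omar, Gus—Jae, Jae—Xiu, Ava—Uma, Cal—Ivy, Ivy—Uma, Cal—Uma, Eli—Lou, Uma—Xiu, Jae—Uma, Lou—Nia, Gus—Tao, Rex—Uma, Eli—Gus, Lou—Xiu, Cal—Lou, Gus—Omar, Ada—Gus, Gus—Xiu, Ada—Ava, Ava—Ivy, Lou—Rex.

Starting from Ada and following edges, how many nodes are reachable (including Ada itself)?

BFS from Ada visits: Ada, Rex, Gus, Cal, Ava, Uma, Lou, Eli, Xiu, Tao, Omar, Jae, Ivy, Nia, Bo
Reachable nodes: 15 of 19 total.

15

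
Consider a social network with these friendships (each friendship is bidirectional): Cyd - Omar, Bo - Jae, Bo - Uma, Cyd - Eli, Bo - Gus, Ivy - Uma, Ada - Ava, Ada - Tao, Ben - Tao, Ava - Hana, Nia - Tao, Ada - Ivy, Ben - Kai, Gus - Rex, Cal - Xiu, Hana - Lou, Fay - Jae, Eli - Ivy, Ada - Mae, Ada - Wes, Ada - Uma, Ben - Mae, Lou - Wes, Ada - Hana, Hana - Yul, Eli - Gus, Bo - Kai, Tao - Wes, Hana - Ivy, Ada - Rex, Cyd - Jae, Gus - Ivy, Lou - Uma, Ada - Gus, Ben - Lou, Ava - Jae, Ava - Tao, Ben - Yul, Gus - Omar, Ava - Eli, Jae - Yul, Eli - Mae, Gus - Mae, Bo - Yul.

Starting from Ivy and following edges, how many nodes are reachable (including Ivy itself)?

21

BFS from Ivy visits: Ivy, Ada, Eli, Gus, Hana, Uma, Ava, Mae, Rex, Tao, Wes, Cyd, Bo, Omar, Lou, Yul, Jae, Ben, Nia, Kai, Fay
Reachable nodes: 21 of 23 total.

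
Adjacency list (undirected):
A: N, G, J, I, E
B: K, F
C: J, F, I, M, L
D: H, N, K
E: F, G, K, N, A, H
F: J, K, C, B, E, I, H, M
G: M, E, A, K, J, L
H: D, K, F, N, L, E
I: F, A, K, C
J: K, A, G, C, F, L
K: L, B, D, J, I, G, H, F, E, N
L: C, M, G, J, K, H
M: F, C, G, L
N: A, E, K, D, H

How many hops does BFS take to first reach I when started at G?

2

Level 0: G
Level 1: A, E, J, K, L, M
Level 2: B, C, D, F, H, I, N
I first appears at level 2.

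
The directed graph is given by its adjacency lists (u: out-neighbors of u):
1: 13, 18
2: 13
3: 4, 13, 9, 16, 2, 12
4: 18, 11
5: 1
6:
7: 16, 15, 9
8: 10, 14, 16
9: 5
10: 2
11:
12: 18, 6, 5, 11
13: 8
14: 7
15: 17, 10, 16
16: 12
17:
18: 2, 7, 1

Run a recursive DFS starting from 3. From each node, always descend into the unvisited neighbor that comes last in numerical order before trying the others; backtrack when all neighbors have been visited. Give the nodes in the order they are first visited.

Visit 3
3 → 16
16 → 12
12 → 18
18 → 7
7 → 15
15 → 17
15 → 10
10 → 2
2 → 13
13 → 8
8 → 14
7 → 9
9 → 5
5 → 1
12 → 11
12 → 6
3 → 4

3, 16, 12, 18, 7, 15, 17, 10, 2, 13, 8, 14, 9, 5, 1, 11, 6, 4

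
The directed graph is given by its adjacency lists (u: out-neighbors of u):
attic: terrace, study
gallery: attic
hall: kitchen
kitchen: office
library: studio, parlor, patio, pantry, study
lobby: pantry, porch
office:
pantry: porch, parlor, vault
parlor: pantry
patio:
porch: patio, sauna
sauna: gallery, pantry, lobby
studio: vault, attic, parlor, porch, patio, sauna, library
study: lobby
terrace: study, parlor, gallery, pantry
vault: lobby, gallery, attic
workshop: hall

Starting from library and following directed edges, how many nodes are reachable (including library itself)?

13

BFS from library visits: library, studio, parlor, patio, pantry, study, vault, attic, porch, sauna, lobby, gallery, terrace
Reachable nodes: 13 of 17 total.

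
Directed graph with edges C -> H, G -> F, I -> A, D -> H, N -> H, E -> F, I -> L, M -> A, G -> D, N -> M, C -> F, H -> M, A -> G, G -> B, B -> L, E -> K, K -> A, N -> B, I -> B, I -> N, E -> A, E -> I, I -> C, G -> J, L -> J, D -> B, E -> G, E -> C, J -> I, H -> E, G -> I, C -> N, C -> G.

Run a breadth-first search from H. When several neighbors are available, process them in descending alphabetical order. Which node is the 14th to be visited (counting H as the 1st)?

D

Visit H; enqueue M, E → queue [M, E]
Visit M; enqueue A → queue [E, A]
Visit E; enqueue K, I, G, F, C → queue [A, K, I, G, F, C]
Visit A → queue [K, I, G, F, C]
Visit K → queue [I, G, F, C]
Visit I; enqueue N, L, B → queue [G, F, C, N, L, B]
Visit G; enqueue J, D → queue [F, C, N, L, B, J, D]
Visit F → queue [C, N, L, B, J, D]
Visit C → queue [N, L, B, J, D]
Visit N → queue [L, B, J, D]
Visit L → queue [B, J, D]
Visit B → queue [J, D]
Visit J → queue [D]
Visit D → queue []

Visit order: H, M, E, A, K, I, G, F, C, N, L, B, J, D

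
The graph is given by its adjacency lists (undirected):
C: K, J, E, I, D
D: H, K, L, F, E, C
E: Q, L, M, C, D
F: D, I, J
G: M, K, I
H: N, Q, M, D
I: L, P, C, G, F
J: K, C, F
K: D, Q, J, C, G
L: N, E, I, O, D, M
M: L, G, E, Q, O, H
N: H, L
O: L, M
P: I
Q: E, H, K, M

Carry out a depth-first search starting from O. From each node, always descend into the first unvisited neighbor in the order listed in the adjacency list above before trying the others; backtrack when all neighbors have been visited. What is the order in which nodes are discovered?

O L N H Q E M G K D F I P C J

Visit O
O → L
L → N
N → H
H → Q
Q → E
E → M
M → G
G → K
K → D
D → F
F → I
I → P
I → C
C → J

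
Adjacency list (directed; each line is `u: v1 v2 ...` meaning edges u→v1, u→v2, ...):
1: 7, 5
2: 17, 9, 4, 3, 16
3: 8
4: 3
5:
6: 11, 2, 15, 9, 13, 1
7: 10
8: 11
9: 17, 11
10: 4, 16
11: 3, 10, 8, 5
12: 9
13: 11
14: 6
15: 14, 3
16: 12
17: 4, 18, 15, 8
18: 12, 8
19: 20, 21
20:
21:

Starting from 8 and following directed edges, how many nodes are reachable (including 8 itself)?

18

BFS from 8 visits: 8, 11, 3, 5, 10, 4, 16, 12, 9, 17, 15, 18, 14, 6, 1, 2, 13, 7
Reachable nodes: 18 of 21 total.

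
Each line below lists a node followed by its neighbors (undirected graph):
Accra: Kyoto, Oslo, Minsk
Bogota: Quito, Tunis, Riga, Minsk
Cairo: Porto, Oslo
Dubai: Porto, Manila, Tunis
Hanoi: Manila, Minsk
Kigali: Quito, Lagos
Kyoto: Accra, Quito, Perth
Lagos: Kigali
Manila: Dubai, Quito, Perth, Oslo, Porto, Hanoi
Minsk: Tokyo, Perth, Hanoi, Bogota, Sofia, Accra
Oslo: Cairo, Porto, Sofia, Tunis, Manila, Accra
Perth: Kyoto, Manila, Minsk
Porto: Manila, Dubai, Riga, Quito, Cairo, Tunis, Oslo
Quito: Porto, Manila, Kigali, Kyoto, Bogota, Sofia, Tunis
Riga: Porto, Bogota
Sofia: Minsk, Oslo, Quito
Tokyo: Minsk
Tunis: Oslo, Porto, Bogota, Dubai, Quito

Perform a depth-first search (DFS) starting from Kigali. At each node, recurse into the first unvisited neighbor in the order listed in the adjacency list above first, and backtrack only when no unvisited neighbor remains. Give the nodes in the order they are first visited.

Kigali, Quito, Porto, Manila, Dubai, Tunis, Oslo, Cairo, Sofia, Minsk, Tokyo, Perth, Kyoto, Accra, Hanoi, Bogota, Riga, Lagos

Visit Kigali
Kigali → Quito
Quito → Porto
Porto → Manila
Manila → Dubai
Dubai → Tunis
Tunis → Oslo
Oslo → Cairo
Oslo → Sofia
Sofia → Minsk
Minsk → Tokyo
Minsk → Perth
Perth → Kyoto
Kyoto → Accra
Minsk → Hanoi
Minsk → Bogota
Bogota → Riga
Kigali → Lagos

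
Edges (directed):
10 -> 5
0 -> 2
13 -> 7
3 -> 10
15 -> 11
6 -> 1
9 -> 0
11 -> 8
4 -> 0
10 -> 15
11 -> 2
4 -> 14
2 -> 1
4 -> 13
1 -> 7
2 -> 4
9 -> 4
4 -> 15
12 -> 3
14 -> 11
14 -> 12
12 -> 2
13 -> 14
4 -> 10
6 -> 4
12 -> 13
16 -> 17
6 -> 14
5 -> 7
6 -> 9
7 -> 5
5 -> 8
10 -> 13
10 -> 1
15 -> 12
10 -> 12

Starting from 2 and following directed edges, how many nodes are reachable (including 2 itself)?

BFS from 2 visits: 2, 1, 4, 7, 0, 10, 13, 14, 15, 5, 12, 11, 8, 3
Reachable nodes: 14 of 18 total.

14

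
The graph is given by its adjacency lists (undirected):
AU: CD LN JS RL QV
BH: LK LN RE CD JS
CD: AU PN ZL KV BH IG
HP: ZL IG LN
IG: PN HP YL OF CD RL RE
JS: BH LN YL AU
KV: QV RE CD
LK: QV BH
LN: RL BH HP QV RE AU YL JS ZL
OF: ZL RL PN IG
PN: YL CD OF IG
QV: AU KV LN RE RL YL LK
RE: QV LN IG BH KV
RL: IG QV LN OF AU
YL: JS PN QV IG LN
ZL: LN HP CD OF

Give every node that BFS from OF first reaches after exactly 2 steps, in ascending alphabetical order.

AU, CD, HP, LN, QV, RE, YL

Level 0: OF
Level 1: IG, PN, RL, ZL
Level 2: AU, CD, HP, LN, QV, RE, YL
Level 3: BH, JS, KV, LK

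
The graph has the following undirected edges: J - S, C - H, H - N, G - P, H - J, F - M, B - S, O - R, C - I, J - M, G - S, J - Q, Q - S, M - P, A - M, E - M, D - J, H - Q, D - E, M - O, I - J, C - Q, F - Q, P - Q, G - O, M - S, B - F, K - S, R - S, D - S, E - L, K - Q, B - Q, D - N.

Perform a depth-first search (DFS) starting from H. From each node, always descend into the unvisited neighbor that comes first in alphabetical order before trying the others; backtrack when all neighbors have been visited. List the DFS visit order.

Visit H
H → C
C → I
I → J
J → D
D → E
E → L
E → M
M → A
M → F
F → B
B → Q
Q → K
K → S
S → G
G → O
O → R
G → P
D → N

H, C, I, J, D, E, L, M, A, F, B, Q, K, S, G, O, R, P, N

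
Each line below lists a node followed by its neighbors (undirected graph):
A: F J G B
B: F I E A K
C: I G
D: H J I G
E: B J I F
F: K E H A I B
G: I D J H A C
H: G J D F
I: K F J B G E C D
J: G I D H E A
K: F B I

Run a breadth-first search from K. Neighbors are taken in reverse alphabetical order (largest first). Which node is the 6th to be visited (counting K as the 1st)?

G

Visit K; enqueue I, F, B → queue [I, F, B]
Visit I; enqueue J, G, E, D, C → queue [F, B, J, G, E, D, C]
Visit F; enqueue H, A → queue [B, J, G, E, D, C, H, A]
Visit B → queue [J, G, E, D, C, H, A]
Visit J → queue [G, E, D, C, H, A]
Visit G → queue [E, D, C, H, A]
Visit E → queue [D, C, H, A]
Visit D → queue [C, H, A]
Visit C → queue [H, A]
Visit H → queue [A]
Visit A → queue []

Visit order: K, I, F, B, J, G, E, D, C, H, A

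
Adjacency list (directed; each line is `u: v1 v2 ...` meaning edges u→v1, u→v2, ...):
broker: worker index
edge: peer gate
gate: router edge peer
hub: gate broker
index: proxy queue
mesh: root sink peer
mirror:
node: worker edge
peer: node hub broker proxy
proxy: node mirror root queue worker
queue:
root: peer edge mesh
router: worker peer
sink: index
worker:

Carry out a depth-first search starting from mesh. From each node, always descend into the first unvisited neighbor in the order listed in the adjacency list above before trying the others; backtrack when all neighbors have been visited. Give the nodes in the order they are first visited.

Visit mesh
mesh → root
root → peer
peer → node
node → worker
node → edge
edge → gate
gate → router
peer → hub
hub → broker
broker → index
index → proxy
proxy → mirror
proxy → queue
mesh → sink

mesh -> root -> peer -> node -> worker -> edge -> gate -> router -> hub -> broker -> index -> proxy -> mirror -> queue -> sink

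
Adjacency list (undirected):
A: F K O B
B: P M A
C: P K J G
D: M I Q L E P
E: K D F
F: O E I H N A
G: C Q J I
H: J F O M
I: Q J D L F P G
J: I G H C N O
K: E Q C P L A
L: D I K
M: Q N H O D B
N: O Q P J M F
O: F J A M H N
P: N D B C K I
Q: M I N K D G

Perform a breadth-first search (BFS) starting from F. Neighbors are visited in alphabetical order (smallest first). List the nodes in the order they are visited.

Visit F; enqueue A, E, H, I, N, O → queue [A, E, H, I, N, O]
Visit A; enqueue B, K → queue [E, H, I, N, O, B, K]
Visit E; enqueue D → queue [H, I, N, O, B, K, D]
Visit H; enqueue J, M → queue [I, N, O, B, K, D, J, M]
Visit I; enqueue G, L, P, Q → queue [N, O, B, K, D, J, M, G, L, P, Q]
Visit N → queue [O, B, K, D, J, M, G, L, P, Q]
Visit O → queue [B, K, D, J, M, G, L, P, Q]
Visit B → queue [K, D, J, M, G, L, P, Q]
Visit K; enqueue C → queue [D, J, M, G, L, P, Q, C]
Visit D → queue [J, M, G, L, P, Q, C]
Visit J → queue [M, G, L, P, Q, C]
Visit M → queue [G, L, P, Q, C]
Visit G → queue [L, P, Q, C]
Visit L → queue [P, Q, C]
Visit P → queue [Q, C]
Visit Q → queue [C]
Visit C → queue []

F A E H I N O B K D J M G L P Q C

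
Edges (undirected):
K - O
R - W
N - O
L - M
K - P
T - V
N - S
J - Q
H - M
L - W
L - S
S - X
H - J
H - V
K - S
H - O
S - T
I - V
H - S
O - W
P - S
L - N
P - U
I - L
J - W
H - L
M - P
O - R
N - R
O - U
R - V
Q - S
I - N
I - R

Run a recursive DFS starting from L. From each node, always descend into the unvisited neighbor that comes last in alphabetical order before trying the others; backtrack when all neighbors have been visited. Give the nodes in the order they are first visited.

L -> W -> R -> V -> T -> S -> X -> Q -> J -> H -> O -> U -> P -> M -> K -> N -> I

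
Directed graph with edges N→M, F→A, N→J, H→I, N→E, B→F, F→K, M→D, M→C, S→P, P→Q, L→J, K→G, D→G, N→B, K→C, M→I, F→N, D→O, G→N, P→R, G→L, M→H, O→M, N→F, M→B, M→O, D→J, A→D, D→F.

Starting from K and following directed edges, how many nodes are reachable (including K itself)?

15

BFS from K visits: K, C, G, L, N, J, B, E, F, M, A, D, H, I, O
Reachable nodes: 15 of 19 total.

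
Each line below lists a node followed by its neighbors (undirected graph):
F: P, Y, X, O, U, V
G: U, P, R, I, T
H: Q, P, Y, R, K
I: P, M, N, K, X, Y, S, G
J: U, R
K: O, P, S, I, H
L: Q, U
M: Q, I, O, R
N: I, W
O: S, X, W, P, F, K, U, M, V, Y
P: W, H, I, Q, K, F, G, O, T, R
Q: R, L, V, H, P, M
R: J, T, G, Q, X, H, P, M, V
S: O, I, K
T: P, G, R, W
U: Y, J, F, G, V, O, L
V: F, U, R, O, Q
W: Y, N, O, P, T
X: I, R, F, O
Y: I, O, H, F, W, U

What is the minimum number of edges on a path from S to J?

Level 0: S
Level 1: I, K, O
Level 2: F, G, H, M, N, P, U, V, W, X, Y
Level 3: J, L, Q, R, T
J first appears at level 3.

3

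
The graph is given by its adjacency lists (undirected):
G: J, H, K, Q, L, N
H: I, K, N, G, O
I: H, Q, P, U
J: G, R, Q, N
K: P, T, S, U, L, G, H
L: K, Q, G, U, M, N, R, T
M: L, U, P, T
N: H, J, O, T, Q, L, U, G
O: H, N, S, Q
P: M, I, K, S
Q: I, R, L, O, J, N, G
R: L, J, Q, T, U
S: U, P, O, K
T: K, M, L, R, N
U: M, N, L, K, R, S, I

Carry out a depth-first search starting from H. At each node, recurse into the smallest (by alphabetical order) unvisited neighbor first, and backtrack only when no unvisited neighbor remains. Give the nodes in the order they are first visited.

H G J N L K P I Q O S U M T R

Visit H
H → G
G → J
J → N
N → L
L → K
K → P
P → I
I → Q
Q → O
O → S
S → U
U → M
M → T
T → R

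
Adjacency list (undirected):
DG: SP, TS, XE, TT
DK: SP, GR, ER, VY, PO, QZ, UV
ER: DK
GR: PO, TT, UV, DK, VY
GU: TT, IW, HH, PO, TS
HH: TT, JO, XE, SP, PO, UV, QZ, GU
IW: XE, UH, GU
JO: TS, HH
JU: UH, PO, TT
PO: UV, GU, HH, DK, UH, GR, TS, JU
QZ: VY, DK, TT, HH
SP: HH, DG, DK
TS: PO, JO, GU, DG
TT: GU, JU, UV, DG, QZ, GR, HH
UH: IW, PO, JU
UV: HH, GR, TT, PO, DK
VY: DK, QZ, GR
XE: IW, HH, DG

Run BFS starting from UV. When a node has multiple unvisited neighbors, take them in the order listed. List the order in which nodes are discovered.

Visit UV; enqueue HH, GR, TT, PO, DK → queue [HH, GR, TT, PO, DK]
Visit HH; enqueue JO, XE, SP, QZ, GU → queue [GR, TT, PO, DK, JO, XE, SP, QZ, GU]
Visit GR; enqueue VY → queue [TT, PO, DK, JO, XE, SP, QZ, GU, VY]
Visit TT; enqueue JU, DG → queue [PO, DK, JO, XE, SP, QZ, GU, VY, JU, DG]
Visit PO; enqueue UH, TS → queue [DK, JO, XE, SP, QZ, GU, VY, JU, DG, UH, TS]
Visit DK; enqueue ER → queue [JO, XE, SP, QZ, GU, VY, JU, DG, UH, TS, ER]
Visit JO → queue [XE, SP, QZ, GU, VY, JU, DG, UH, TS, ER]
Visit XE; enqueue IW → queue [SP, QZ, GU, VY, JU, DG, UH, TS, ER, IW]
Visit SP → queue [QZ, GU, VY, JU, DG, UH, TS, ER, IW]
Visit QZ → queue [GU, VY, JU, DG, UH, TS, ER, IW]
Visit GU → queue [VY, JU, DG, UH, TS, ER, IW]
Visit VY → queue [JU, DG, UH, TS, ER, IW]
Visit JU → queue [DG, UH, TS, ER, IW]
Visit DG → queue [UH, TS, ER, IW]
Visit UH → queue [TS, ER, IW]
Visit TS → queue [ER, IW]
Visit ER → queue [IW]
Visit IW → queue []

UV, HH, GR, TT, PO, DK, JO, XE, SP, QZ, GU, VY, JU, DG, UH, TS, ER, IW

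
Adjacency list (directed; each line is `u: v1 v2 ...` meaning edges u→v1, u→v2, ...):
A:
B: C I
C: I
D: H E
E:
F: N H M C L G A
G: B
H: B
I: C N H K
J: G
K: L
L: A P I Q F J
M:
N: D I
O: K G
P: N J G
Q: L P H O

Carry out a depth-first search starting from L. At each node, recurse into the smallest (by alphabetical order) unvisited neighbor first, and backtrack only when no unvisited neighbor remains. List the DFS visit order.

L, A, F, C, I, H, B, K, N, D, E, G, M, J, P, Q, O

Visit L
L → A
L → F
F → C
C → I
I → H
H → B
I → K
I → N
N → D
D → E
F → G
F → M
L → J
L → P
L → Q
Q → O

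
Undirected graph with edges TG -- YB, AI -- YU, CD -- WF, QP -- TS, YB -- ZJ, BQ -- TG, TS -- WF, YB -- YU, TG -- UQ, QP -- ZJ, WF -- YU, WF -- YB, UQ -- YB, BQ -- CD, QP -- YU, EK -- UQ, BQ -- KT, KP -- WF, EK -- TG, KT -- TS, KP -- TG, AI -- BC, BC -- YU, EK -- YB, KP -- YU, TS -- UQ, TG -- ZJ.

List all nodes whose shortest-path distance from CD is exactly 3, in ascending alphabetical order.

AI, BC, EK, QP, UQ, ZJ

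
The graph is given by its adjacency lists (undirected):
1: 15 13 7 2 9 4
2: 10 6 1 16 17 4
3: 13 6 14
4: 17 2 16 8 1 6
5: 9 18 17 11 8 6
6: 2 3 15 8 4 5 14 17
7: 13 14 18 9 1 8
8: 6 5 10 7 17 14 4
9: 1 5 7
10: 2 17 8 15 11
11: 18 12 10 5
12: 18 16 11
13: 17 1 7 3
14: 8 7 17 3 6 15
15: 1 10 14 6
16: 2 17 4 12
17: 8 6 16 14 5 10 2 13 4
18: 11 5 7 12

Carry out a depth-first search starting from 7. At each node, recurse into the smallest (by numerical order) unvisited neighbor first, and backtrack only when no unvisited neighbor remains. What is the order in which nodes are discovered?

Visit 7
7 → 1
1 → 2
2 → 4
4 → 6
6 → 3
3 → 13
13 → 17
17 → 5
5 → 8
8 → 10
10 → 11
11 → 12
12 → 16
12 → 18
10 → 15
15 → 14
5 → 9

7, 1, 2, 4, 6, 3, 13, 17, 5, 8, 10, 11, 12, 16, 18, 15, 14, 9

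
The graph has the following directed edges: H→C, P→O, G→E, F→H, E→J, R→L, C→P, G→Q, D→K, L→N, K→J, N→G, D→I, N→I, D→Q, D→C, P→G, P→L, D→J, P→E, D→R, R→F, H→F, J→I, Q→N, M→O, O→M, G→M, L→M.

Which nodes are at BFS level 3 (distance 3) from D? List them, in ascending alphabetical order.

E, G, H, M, O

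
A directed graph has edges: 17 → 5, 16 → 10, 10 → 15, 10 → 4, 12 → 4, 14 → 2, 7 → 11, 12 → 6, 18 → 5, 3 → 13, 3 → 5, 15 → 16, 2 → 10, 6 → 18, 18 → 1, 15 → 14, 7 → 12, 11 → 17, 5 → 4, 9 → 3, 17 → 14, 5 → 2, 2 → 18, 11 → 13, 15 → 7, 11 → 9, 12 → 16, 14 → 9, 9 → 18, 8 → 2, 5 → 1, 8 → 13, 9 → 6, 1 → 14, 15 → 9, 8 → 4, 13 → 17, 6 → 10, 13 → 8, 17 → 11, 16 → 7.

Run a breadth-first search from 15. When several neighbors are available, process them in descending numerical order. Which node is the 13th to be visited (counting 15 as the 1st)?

4

Visit 15; enqueue 16, 14, 9, 7 → queue [16, 14, 9, 7]
Visit 16; enqueue 10 → queue [14, 9, 7, 10]
Visit 14; enqueue 2 → queue [9, 7, 10, 2]
Visit 9; enqueue 18, 6, 3 → queue [7, 10, 2, 18, 6, 3]
Visit 7; enqueue 12, 11 → queue [10, 2, 18, 6, 3, 12, 11]
Visit 10; enqueue 4 → queue [2, 18, 6, 3, 12, 11, 4]
Visit 2 → queue [18, 6, 3, 12, 11, 4]
Visit 18; enqueue 5, 1 → queue [6, 3, 12, 11, 4, 5, 1]
Visit 6 → queue [3, 12, 11, 4, 5, 1]
Visit 3; enqueue 13 → queue [12, 11, 4, 5, 1, 13]
Visit 12 → queue [11, 4, 5, 1, 13]
Visit 11; enqueue 17 → queue [4, 5, 1, 13, 17]
Visit 4 → queue [5, 1, 13, 17]
Visit 5 → queue [1, 13, 17]
Visit 1 → queue [13, 17]
Visit 13; enqueue 8 → queue [17, 8]
Visit 17 → queue [8]
Visit 8 → queue []

Visit order: 15, 16, 14, 9, 7, 10, 2, 18, 6, 3, 12, 11, 4, 5, 1, 13, 17, 8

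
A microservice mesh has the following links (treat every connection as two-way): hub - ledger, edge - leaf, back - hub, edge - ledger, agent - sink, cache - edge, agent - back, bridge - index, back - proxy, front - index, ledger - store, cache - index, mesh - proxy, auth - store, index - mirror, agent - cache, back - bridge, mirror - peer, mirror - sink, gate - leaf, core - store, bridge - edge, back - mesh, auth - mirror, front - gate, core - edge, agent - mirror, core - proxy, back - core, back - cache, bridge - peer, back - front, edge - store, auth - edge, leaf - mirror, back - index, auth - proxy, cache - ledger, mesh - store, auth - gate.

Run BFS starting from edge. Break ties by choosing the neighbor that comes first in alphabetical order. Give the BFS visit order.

edge auth bridge cache core leaf ledger store gate mirror proxy back index peer agent hub mesh front sink

Visit edge; enqueue auth, bridge, cache, core, leaf, ledger, store → queue [auth, bridge, cache, core, leaf, ledger, store]
Visit auth; enqueue gate, mirror, proxy → queue [bridge, cache, core, leaf, ledger, store, gate, mirror, proxy]
Visit bridge; enqueue back, index, peer → queue [cache, core, leaf, ledger, store, gate, mirror, proxy, back, index, peer]
Visit cache; enqueue agent → queue [core, leaf, ledger, store, gate, mirror, proxy, back, index, peer, agent]
Visit core → queue [leaf, ledger, store, gate, mirror, proxy, back, index, peer, agent]
Visit leaf → queue [ledger, store, gate, mirror, proxy, back, index, peer, agent]
Visit ledger; enqueue hub → queue [store, gate, mirror, proxy, back, index, peer, agent, hub]
Visit store; enqueue mesh → queue [gate, mirror, proxy, back, index, peer, agent, hub, mesh]
Visit gate; enqueue front → queue [mirror, proxy, back, index, peer, agent, hub, mesh, front]
Visit mirror; enqueue sink → queue [proxy, back, index, peer, agent, hub, mesh, front, sink]
Visit proxy → queue [back, index, peer, agent, hub, mesh, front, sink]
Visit back → queue [index, peer, agent, hub, mesh, front, sink]
Visit index → queue [peer, agent, hub, mesh, front, sink]
Visit peer → queue [agent, hub, mesh, front, sink]
Visit agent → queue [hub, mesh, front, sink]
Visit hub → queue [mesh, front, sink]
Visit mesh → queue [front, sink]
Visit front → queue [sink]
Visit sink → queue []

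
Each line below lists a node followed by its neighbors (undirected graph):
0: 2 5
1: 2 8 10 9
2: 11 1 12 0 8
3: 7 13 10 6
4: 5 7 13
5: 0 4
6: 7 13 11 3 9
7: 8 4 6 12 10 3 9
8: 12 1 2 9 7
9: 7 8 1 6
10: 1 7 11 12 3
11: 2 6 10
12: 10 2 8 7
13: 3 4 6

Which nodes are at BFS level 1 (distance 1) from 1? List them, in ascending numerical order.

Level 0: 1
Level 1: 2, 8, 9, 10
Level 2: 0, 3, 6, 7, 11, 12
Level 3: 4, 5, 13

2, 8, 9, 10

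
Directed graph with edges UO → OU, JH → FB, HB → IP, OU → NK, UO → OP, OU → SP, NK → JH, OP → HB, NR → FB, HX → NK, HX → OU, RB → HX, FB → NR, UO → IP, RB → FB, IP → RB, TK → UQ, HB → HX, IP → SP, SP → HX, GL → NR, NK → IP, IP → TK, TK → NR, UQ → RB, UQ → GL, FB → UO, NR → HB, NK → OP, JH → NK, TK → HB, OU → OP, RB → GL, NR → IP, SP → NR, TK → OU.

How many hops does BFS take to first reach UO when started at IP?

Level 0: IP
Level 1: RB, SP, TK
Level 2: FB, GL, HB, HX, NR, OU, UQ
Level 3: NK, OP, UO
Level 4: JH
UO first appears at level 3.

3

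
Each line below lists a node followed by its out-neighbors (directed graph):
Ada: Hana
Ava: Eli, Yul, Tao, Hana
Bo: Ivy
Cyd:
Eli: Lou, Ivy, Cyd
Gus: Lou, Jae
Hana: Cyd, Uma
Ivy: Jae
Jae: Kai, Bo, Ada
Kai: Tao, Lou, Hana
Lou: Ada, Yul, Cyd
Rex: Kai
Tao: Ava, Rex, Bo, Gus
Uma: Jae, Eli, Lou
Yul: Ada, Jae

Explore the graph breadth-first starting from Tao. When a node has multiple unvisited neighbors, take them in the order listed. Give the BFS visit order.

Visit Tao; enqueue Ava, Rex, Bo, Gus → queue [Ava, Rex, Bo, Gus]
Visit Ava; enqueue Eli, Yul, Hana → queue [Rex, Bo, Gus, Eli, Yul, Hana]
Visit Rex; enqueue Kai → queue [Bo, Gus, Eli, Yul, Hana, Kai]
Visit Bo; enqueue Ivy → queue [Gus, Eli, Yul, Hana, Kai, Ivy]
Visit Gus; enqueue Lou, Jae → queue [Eli, Yul, Hana, Kai, Ivy, Lou, Jae]
Visit Eli; enqueue Cyd → queue [Yul, Hana, Kai, Ivy, Lou, Jae, Cyd]
Visit Yul; enqueue Ada → queue [Hana, Kai, Ivy, Lou, Jae, Cyd, Ada]
Visit Hana; enqueue Uma → queue [Kai, Ivy, Lou, Jae, Cyd, Ada, Uma]
Visit Kai → queue [Ivy, Lou, Jae, Cyd, Ada, Uma]
Visit Ivy → queue [Lou, Jae, Cyd, Ada, Uma]
Visit Lou → queue [Jae, Cyd, Ada, Uma]
Visit Jae → queue [Cyd, Ada, Uma]
Visit Cyd → queue [Ada, Uma]
Visit Ada → queue [Uma]
Visit Uma → queue []

Tao -> Ava -> Rex -> Bo -> Gus -> Eli -> Yul -> Hana -> Kai -> Ivy -> Lou -> Jae -> Cyd -> Ada -> Uma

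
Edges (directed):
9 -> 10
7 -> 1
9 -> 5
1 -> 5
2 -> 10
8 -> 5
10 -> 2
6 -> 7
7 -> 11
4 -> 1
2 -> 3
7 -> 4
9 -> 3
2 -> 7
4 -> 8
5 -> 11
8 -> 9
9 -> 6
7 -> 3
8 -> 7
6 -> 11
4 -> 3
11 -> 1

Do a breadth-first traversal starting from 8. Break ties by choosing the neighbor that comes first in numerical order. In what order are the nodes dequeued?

8 → 5 → 7 → 9 → 11 → 1 → 3 → 4 → 6 → 10 → 2

Visit 8; enqueue 5, 7, 9 → queue [5, 7, 9]
Visit 5; enqueue 11 → queue [7, 9, 11]
Visit 7; enqueue 1, 3, 4 → queue [9, 11, 1, 3, 4]
Visit 9; enqueue 6, 10 → queue [11, 1, 3, 4, 6, 10]
Visit 11 → queue [1, 3, 4, 6, 10]
Visit 1 → queue [3, 4, 6, 10]
Visit 3 → queue [4, 6, 10]
Visit 4 → queue [6, 10]
Visit 6 → queue [10]
Visit 10; enqueue 2 → queue [2]
Visit 2 → queue []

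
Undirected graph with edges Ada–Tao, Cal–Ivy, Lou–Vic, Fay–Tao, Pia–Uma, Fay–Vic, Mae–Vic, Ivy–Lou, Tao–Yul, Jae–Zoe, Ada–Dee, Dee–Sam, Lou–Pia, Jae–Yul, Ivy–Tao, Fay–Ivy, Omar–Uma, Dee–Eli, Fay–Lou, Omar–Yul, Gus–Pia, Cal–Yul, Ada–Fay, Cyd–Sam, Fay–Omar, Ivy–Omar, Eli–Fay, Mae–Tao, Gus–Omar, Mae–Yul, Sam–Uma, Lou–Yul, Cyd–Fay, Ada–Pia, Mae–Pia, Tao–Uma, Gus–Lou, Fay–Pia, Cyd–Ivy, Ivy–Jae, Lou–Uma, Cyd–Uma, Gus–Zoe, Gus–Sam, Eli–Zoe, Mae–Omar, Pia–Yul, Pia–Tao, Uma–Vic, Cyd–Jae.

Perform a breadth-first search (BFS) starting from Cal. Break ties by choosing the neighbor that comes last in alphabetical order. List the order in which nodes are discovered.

Visit Cal; enqueue Yul, Ivy → queue [Yul, Ivy]
Visit Yul; enqueue Tao, Pia, Omar, Mae, Lou, Jae → queue [Ivy, Tao, Pia, Omar, Mae, Lou, Jae]
Visit Ivy; enqueue Fay, Cyd → queue [Tao, Pia, Omar, Mae, Lou, Jae, Fay, Cyd]
Visit Tao; enqueue Uma, Ada → queue [Pia, Omar, Mae, Lou, Jae, Fay, Cyd, Uma, Ada]
Visit Pia; enqueue Gus → queue [Omar, Mae, Lou, Jae, Fay, Cyd, Uma, Ada, Gus]
Visit Omar → queue [Mae, Lou, Jae, Fay, Cyd, Uma, Ada, Gus]
Visit Mae; enqueue Vic → queue [Lou, Jae, Fay, Cyd, Uma, Ada, Gus, Vic]
Visit Lou → queue [Jae, Fay, Cyd, Uma, Ada, Gus, Vic]
Visit Jae; enqueue Zoe → queue [Fay, Cyd, Uma, Ada, Gus, Vic, Zoe]
Visit Fay; enqueue Eli → queue [Cyd, Uma, Ada, Gus, Vic, Zoe, Eli]
Visit Cyd; enqueue Sam → queue [Uma, Ada, Gus, Vic, Zoe, Eli, Sam]
Visit Uma → queue [Ada, Gus, Vic, Zoe, Eli, Sam]
Visit Ada; enqueue Dee → queue [Gus, Vic, Zoe, Eli, Sam, Dee]
Visit Gus → queue [Vic, Zoe, Eli, Sam, Dee]
Visit Vic → queue [Zoe, Eli, Sam, Dee]
Visit Zoe → queue [Eli, Sam, Dee]
Visit Eli → queue [Sam, Dee]
Visit Sam → queue [Dee]
Visit Dee → queue []

Cal Yul Ivy Tao Pia Omar Mae Lou Jae Fay Cyd Uma Ada Gus Vic Zoe Eli Sam Dee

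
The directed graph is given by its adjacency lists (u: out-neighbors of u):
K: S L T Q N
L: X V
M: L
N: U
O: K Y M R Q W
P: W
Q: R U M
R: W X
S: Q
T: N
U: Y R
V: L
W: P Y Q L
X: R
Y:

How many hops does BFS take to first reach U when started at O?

2

Level 0: O
Level 1: K, M, Q, R, W, Y
Level 2: L, N, P, S, T, U, X
Level 3: V
U first appears at level 2.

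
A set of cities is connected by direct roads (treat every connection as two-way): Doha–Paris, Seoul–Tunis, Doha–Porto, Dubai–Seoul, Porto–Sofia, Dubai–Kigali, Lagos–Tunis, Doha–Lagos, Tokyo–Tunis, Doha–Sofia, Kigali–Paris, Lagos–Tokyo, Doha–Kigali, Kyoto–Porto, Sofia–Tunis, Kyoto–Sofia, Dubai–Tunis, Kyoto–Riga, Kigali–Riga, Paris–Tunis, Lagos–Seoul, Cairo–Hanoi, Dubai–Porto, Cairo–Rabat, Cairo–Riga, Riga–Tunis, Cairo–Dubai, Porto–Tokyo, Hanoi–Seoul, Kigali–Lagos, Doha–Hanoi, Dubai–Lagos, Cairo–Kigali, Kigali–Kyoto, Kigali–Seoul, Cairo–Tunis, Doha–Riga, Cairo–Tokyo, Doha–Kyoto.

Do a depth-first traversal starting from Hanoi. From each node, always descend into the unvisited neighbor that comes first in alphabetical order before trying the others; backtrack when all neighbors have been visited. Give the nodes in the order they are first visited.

Hanoi -> Cairo -> Dubai -> Kigali -> Doha -> Kyoto -> Porto -> Sofia -> Tunis -> Lagos -> Seoul -> Tokyo -> Paris -> Riga -> Rabat

Visit Hanoi
Hanoi → Cairo
Cairo → Dubai
Dubai → Kigali
Kigali → Doha
Doha → Kyoto
Kyoto → Porto
Porto → Sofia
Sofia → Tunis
Tunis → Lagos
Lagos → Seoul
Lagos → Tokyo
Tunis → Paris
Tunis → Riga
Cairo → Rabat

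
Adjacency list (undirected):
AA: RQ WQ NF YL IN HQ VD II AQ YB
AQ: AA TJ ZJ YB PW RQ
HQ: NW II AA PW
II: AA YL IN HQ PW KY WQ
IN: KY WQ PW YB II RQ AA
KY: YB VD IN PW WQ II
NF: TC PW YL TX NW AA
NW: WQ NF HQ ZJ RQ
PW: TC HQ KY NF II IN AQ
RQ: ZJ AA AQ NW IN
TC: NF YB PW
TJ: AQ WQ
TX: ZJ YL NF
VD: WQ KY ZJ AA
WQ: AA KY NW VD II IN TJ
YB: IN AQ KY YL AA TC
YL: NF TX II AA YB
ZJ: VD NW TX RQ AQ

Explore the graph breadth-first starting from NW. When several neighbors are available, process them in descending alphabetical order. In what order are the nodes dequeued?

NW -> ZJ -> WQ -> RQ -> NF -> HQ -> VD -> TX -> AQ -> TJ -> KY -> IN -> II -> AA -> YL -> TC -> PW -> YB

Visit NW; enqueue ZJ, WQ, RQ, NF, HQ → queue [ZJ, WQ, RQ, NF, HQ]
Visit ZJ; enqueue VD, TX, AQ → queue [WQ, RQ, NF, HQ, VD, TX, AQ]
Visit WQ; enqueue TJ, KY, IN, II, AA → queue [RQ, NF, HQ, VD, TX, AQ, TJ, KY, IN, II, AA]
Visit RQ → queue [NF, HQ, VD, TX, AQ, TJ, KY, IN, II, AA]
Visit NF; enqueue YL, TC, PW → queue [HQ, VD, TX, AQ, TJ, KY, IN, II, AA, YL, TC, PW]
Visit HQ → queue [VD, TX, AQ, TJ, KY, IN, II, AA, YL, TC, PW]
Visit VD → queue [TX, AQ, TJ, KY, IN, II, AA, YL, TC, PW]
Visit TX → queue [AQ, TJ, KY, IN, II, AA, YL, TC, PW]
Visit AQ; enqueue YB → queue [TJ, KY, IN, II, AA, YL, TC, PW, YB]
Visit TJ → queue [KY, IN, II, AA, YL, TC, PW, YB]
Visit KY → queue [IN, II, AA, YL, TC, PW, YB]
Visit IN → queue [II, AA, YL, TC, PW, YB]
Visit II → queue [AA, YL, TC, PW, YB]
Visit AA → queue [YL, TC, PW, YB]
Visit YL → queue [TC, PW, YB]
Visit TC → queue [PW, YB]
Visit PW → queue [YB]
Visit YB → queue []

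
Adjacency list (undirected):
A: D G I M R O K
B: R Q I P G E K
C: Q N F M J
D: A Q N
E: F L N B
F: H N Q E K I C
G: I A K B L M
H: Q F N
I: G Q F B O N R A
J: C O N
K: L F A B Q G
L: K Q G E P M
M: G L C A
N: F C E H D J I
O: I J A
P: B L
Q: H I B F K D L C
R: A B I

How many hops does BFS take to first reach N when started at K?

2

Level 0: K
Level 1: A, B, F, G, L, Q
Level 2: C, D, E, H, I, M, N, O, P, R
Level 3: J
N first appears at level 2.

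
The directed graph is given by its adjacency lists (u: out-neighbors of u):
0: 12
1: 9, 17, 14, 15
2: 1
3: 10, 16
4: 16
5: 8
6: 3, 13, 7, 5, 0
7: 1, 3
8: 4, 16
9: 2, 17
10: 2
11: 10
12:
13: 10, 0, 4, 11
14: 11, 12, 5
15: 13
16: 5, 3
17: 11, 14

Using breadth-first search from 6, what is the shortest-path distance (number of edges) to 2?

3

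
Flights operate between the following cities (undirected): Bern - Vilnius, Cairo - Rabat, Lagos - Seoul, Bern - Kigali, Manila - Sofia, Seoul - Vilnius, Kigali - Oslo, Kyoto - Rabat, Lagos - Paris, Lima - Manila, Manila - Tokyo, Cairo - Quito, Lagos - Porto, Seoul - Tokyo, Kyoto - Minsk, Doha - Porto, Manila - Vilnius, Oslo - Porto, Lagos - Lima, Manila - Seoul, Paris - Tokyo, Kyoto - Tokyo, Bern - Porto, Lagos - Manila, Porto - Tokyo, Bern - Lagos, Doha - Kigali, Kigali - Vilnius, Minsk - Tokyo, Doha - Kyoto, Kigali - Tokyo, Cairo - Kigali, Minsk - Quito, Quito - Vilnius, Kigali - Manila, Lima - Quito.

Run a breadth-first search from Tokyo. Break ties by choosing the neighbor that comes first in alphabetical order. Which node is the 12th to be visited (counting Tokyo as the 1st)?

Oslo

Visit Tokyo; enqueue Kigali, Kyoto, Manila, Minsk, Paris, Porto, Seoul → queue [Kigali, Kyoto, Manila, Minsk, Paris, Porto, Seoul]
Visit Kigali; enqueue Bern, Cairo, Doha, Oslo, Vilnius → queue [Kyoto, Manila, Minsk, Paris, Porto, Seoul, Bern, Cairo, Doha, Oslo, Vilnius]
Visit Kyoto; enqueue Rabat → queue [Manila, Minsk, Paris, Porto, Seoul, Bern, Cairo, Doha, Oslo, Vilnius, Rabat]
Visit Manila; enqueue Lagos, Lima, Sofia → queue [Minsk, Paris, Porto, Seoul, Bern, Cairo, Doha, Oslo, Vilnius, Rabat, Lagos, Lima, Sofia]
Visit Minsk; enqueue Quito → queue [Paris, Porto, Seoul, Bern, Cairo, Doha, Oslo, Vilnius, Rabat, Lagos, Lima, Sofia, Quito]
Visit Paris → queue [Porto, Seoul, Bern, Cairo, Doha, Oslo, Vilnius, Rabat, Lagos, Lima, Sofia, Quito]
Visit Porto → queue [Seoul, Bern, Cairo, Doha, Oslo, Vilnius, Rabat, Lagos, Lima, Sofia, Quito]
Visit Seoul → queue [Bern, Cairo, Doha, Oslo, Vilnius, Rabat, Lagos, Lima, Sofia, Quito]
Visit Bern → queue [Cairo, Doha, Oslo, Vilnius, Rabat, Lagos, Lima, Sofia, Quito]
Visit Cairo → queue [Doha, Oslo, Vilnius, Rabat, Lagos, Lima, Sofia, Quito]
Visit Doha → queue [Oslo, Vilnius, Rabat, Lagos, Lima, Sofia, Quito]
Visit Oslo → queue [Vilnius, Rabat, Lagos, Lima, Sofia, Quito]
Visit Vilnius → queue [Rabat, Lagos, Lima, Sofia, Quito]
Visit Rabat → queue [Lagos, Lima, Sofia, Quito]
Visit Lagos → queue [Lima, Sofia, Quito]
Visit Lima → queue [Sofia, Quito]
Visit Sofia → queue [Quito]
Visit Quito → queue []

Visit order: Tokyo, Kigali, Kyoto, Manila, Minsk, Paris, Porto, Seoul, Bern, Cairo, Doha, Oslo, Vilnius, Rabat, Lagos, Lima, Sofia, Quito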